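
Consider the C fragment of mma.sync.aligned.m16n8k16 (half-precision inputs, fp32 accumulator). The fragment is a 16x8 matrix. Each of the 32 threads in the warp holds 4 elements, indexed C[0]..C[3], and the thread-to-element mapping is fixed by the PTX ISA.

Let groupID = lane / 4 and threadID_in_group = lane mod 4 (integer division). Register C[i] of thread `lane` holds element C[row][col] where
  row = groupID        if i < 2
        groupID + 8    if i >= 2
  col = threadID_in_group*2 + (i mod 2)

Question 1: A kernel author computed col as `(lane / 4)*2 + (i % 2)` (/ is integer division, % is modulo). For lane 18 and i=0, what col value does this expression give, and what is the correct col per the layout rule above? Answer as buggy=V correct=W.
buggy=8 correct=4

`(lane / 4)*2 + (i % 2)`[18,0]->8
lane 18->18/4=4, 18 mod 4=2
i=0  r:4+0->4  c:2·2+0->4
col: 8 vs 4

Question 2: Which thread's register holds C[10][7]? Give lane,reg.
11,3

r:10=>grp=2,rB=1  c:7=>tig=3,lo=1
L=2*4+3=11  i=1*2+1=3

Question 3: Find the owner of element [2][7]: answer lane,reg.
r:2=>grp=2,rB=0  c:7=>tig=3,lo=1
L=2*4+3=11  i=0*2+1=1

11,1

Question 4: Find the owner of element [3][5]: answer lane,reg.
14,1

r:3=>grp=3,rB=0  c:5=>tig=2,lo=1
L=3*4+2=14  i=0*2+1=1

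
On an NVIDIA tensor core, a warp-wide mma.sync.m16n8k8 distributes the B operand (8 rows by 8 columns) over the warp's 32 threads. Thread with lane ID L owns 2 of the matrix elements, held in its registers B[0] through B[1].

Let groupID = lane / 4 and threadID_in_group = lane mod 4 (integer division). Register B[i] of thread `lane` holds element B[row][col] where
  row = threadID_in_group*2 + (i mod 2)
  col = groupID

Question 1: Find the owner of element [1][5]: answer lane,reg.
c=5⇒gr=5  r=1⇒th=0,odd=1
L=5*4+0=20  i=1=1

20,1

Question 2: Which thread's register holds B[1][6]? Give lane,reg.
c=6→G=6  r=1→T=0,p=1
L=6*4+0=24  i=1=1

24,1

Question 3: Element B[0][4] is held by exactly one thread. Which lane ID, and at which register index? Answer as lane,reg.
16,0

c:4=>grp=4  r:0=>tig=0,lo=0
L=4*4+0=16  i=0=0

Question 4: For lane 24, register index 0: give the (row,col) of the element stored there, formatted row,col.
24: G=6,T=0
[0] (0*2+0,6) = (0,6)

0,6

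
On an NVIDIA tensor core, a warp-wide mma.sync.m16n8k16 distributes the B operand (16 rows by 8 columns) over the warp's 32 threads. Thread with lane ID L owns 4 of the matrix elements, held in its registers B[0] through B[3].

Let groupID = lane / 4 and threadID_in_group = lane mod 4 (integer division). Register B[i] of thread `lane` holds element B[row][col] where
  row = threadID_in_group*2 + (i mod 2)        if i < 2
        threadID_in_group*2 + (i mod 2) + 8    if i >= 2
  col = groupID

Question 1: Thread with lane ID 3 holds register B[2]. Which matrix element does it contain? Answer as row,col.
L=3→G=3>>2=0, T=3&3=3
[2]→row 3·2+0+8=14  col G=0

14,0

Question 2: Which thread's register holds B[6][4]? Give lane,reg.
19,0

c=4→G=4  r=6→rhi=0,T=3,p=0
L=4*4+3=19  i=0*2+0=0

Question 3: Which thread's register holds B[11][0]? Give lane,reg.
c=0⇒gr=0  r=11⇒Rb=1,th=1,odd=1
L=0*4+1=1  i=1*2+1=3

1,3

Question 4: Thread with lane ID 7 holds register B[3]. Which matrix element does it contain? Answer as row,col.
15,1

lane 7: grp=1 (7/4), tig=3 (7%4)
i=3: r=3*2+1+8=15, c=grp=1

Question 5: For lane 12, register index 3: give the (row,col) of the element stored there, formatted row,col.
12: g=3,t=0
[3] (0*2+1+8,3) = (9,3)

9,3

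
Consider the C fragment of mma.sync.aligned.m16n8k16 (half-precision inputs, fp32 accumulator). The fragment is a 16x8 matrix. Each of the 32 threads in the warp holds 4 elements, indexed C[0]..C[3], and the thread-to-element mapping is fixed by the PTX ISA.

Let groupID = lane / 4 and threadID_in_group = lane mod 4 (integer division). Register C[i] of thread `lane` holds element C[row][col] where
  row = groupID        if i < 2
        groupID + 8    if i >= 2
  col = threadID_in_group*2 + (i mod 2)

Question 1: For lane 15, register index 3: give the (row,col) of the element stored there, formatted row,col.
11,7

lane 15: gid=3 (15/4), tid=3 (15%4)
i=3: r=3+8=11, c=3*2+1=7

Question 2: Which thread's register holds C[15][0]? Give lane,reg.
r=15⇒gr=7,Rb=1  c=0⇒th=0,odd=0
L=7*4+0=28  i=1*2+0=2

28,2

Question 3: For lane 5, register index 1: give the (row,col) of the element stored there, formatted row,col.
L=5=>grp=5>>2=1, tig=5&3=1
[1]=>row 1+0=1  col 1·2+1=3

1,3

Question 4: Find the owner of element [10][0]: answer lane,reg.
8,2

r: 10->gid=2,r8=1  c: 0->tid=0,i&1=0
L=2*4+0=8  i=1*2+0=2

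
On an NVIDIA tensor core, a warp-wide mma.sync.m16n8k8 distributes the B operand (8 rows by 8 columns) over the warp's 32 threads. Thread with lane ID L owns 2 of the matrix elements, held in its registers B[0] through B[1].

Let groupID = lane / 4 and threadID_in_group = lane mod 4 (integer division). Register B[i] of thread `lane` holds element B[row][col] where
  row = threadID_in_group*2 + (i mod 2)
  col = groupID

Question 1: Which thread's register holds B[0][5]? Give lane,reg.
c=5→G=5  r=0→T=0,p=0
L=5*4+0=20  i=0=0

20,0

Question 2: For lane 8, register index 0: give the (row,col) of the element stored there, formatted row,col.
lane 8->8/4=2, 8 mod 4=0
i=0  r:2·0+0->0  c:2

0,2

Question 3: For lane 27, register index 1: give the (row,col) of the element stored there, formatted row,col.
7,6

L=27⇒gr=27>>2=6, th=27&3=3
[1]⇒row 3·2+1=7  col gr=6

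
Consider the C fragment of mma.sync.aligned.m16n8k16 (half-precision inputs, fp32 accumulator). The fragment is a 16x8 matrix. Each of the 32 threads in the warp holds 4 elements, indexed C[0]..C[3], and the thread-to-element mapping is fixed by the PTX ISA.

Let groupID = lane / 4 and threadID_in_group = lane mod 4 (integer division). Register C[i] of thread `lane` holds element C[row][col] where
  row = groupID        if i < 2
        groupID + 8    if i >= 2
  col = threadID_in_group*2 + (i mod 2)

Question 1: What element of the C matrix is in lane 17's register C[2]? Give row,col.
12,2

17: gr=4,th=1
[2] (4+8,1*2+0) = (12,2)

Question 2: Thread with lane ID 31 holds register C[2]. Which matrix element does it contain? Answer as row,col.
lane 31->31/4=7, 31 mod 4=3
i=2  r:7+8->15  c:2·3+0->6

15,6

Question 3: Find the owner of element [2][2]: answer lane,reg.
r=2→G=2,rhi=0  c=2→T=1,p=0
L=2*4+1=9  i=0*2+0=0

9,0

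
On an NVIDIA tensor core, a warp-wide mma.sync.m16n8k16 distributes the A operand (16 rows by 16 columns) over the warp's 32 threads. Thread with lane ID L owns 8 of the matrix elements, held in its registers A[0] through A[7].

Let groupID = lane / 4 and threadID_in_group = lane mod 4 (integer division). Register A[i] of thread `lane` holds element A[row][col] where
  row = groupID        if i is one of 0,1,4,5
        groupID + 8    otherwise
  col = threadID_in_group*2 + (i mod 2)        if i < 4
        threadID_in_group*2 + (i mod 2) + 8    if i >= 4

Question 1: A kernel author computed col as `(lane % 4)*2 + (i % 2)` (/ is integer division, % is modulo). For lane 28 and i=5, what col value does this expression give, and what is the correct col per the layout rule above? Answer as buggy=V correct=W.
`(lane % 4)*2 + (i % 2)`[28,5]->1
L=28->g=28>>2=7, t=28&3=0
[5]->row 7+0=7  col 0·2+1+8=9
col: 1 vs 9

buggy=1 correct=9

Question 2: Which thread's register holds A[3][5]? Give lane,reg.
r:3=>grp=3,rB=0  c:5=>cB=0,tig=2,lo=1
L=3*4+2=14  i=0*4+0*2+1=1

14,1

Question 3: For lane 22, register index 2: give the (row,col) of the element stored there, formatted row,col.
lane 22->22/4=5, 22 mod 4=2
i=2  r:5+8->13  c:2·2+0+0->4

13,4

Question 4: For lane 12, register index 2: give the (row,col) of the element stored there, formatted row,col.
lane 12→12/4=3, 12 mod 4=0
i=2  r:3+8→11  c:2·0+0+0→0

11,0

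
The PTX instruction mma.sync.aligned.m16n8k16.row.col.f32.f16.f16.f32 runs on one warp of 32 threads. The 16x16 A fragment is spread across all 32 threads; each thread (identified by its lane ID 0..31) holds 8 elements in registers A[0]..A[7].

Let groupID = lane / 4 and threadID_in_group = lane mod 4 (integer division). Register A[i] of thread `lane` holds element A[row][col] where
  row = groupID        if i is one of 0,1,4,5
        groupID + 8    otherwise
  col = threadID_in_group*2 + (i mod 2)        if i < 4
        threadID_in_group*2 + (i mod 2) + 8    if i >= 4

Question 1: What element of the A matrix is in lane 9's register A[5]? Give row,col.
lane 9: G=2 (9/4), T=1 (9%4)
i=5: r=2+0=2, c=1*2+1+8=11

2,11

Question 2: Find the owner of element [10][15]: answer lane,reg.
r=10⇒gr=2,Rb=1  c=15⇒Cb=1,th=3,odd=1
L=2*4+3=11  i=1*4+1*2+1=7

11,7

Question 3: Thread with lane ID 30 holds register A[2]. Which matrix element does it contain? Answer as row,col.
15,4

L=30→G=30>>2=7, T=30&3=2
[2]→row 7+8=15  col 2·2+0+0=4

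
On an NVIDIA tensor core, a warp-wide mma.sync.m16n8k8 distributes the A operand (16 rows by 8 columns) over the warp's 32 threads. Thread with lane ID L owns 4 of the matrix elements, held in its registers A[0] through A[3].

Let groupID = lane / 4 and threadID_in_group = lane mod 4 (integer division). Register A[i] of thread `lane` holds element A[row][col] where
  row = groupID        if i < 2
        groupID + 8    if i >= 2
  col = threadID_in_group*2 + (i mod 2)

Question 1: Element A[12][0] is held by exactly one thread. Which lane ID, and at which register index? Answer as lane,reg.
r: 12->gid=4,r8=1  c: 0->tid=0,i&1=0
L=4*4+0=16  i=1*2+0=2

16,2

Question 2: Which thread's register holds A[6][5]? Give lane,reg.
26,1

r=6⇒gr=6,Rb=0  c=5⇒th=2,odd=1
L=6*4+2=26  i=0*2+1=1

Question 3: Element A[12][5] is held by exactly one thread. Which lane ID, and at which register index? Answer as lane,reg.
18,3

r=12→G=4,rhi=1  c=5→T=2,p=1
L=4*4+2=18  i=1*2+1=3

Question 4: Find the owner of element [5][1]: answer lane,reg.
r: 5->gid=5,r8=0  c: 1->tid=0,i&1=1
L=5*4+0=20  i=0*2+1=1

20,1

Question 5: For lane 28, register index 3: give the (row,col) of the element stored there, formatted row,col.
L=28⇒gr=28>>2=7, th=28&3=0
[3]⇒row 7+8=15  col 0·2+1=1

15,1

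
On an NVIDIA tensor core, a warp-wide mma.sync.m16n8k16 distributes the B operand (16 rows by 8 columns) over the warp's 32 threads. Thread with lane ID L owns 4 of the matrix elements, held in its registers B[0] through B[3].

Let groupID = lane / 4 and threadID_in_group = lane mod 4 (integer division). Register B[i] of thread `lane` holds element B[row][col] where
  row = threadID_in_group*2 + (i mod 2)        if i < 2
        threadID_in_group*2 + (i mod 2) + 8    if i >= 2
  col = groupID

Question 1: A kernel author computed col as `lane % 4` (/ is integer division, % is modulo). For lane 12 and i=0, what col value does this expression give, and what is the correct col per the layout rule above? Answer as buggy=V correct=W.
`lane % 4`[12,0]→0
lane 12: G=3 (12/4), T=0 (12%4)
i=0: r=0*2+0+0=0, c=G=3
col: 0 vs 3

buggy=0 correct=3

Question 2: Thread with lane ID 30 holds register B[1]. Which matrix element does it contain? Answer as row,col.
30: G=7,T=2
[1] (2*2+1+0,7) = (5,7)

5,7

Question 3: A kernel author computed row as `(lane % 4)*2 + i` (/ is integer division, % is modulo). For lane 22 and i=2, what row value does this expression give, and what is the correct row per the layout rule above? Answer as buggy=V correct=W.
`(lane % 4)*2 + i`[22,2]⇒6
lane 22: gr=5 (22/4), th=2 (22%4)
i=2: r=2*2+0+8=12, c=gr=5
row: 6 vs 12

buggy=6 correct=12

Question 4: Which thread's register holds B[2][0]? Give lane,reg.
c=0→G=0  r=2→rhi=0,T=1,p=0
L=0*4+1=1  i=0*2+0=0

1,0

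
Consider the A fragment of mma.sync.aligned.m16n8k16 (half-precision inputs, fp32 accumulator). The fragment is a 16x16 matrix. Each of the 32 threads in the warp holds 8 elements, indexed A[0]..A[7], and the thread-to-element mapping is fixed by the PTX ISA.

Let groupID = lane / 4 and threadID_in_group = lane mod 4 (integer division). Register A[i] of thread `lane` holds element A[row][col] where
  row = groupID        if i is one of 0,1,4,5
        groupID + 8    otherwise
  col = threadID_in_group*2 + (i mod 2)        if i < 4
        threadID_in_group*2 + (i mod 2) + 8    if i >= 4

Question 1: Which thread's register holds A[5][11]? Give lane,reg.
21,5

r:5=>grp=5,rB=0  c:11=>cB=1,tig=1,lo=1
L=5*4+1=21  i=1*4+0*2+1=5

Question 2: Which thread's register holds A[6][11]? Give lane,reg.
25,5

r=6→G=6,rhi=0  c=11→chi=1,T=1,p=1
L=6*4+1=25  i=1*4+0*2+1=5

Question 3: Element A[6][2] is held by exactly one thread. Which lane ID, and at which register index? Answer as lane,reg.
r:6=>grp=6,rB=0  c:2=>cB=0,tig=1,lo=0
L=6*4+1=25  i=0*4+0*2+0=0

25,0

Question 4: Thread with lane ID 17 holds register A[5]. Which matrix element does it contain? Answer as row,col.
L=17=>grp=17>>2=4, tig=17&3=1
[5]=>row 4+0=4  col 1·2+1+8=11

4,11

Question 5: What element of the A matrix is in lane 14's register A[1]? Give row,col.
3,5

lane 14->14/4=3, 14 mod 4=2
i=1  r:3+0->3  c:2·2+1+0->5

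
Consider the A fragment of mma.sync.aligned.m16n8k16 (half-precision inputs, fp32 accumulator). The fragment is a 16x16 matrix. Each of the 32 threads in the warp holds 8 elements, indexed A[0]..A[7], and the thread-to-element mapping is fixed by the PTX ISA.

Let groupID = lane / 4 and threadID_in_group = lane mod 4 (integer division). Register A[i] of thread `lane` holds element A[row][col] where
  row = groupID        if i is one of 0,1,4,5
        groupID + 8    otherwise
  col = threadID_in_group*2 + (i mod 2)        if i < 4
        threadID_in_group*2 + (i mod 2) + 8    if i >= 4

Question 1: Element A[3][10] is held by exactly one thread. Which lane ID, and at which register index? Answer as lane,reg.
13,4

r:3=>grp=3,rB=0  c:10=>cB=1,tig=1,lo=0
L=3*4+1=13  i=1*4+0*2+0=4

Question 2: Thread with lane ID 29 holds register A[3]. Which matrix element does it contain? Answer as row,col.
lane 29⇒29/4=7, 29 mod 4=1
i=3  r:7+8⇒15  c:2·1+1+0⇒3

15,3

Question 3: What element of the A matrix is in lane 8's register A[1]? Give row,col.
2,1

L=8→G=8>>2=2, T=8&3=0
[1]→row 2+0=2  col 0·2+1+0=1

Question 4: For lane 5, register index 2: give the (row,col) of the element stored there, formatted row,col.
9,2

lane 5=>5/4=1, 5 mod 4=1
i=2  r:1+8=>9  c:2·1+0+0=>2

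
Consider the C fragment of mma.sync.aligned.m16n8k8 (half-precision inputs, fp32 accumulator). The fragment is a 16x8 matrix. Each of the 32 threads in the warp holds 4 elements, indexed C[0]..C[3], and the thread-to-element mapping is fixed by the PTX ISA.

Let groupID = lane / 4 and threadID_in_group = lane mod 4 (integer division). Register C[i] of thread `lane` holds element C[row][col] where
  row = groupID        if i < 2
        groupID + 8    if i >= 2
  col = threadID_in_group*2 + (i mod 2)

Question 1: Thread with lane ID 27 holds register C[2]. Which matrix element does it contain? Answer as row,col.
lane 27: g=6 (27/4), t=3 (27%4)
i=2: r=6+8=14, c=3*2+0=6

14,6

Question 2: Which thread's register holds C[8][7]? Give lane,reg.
r: 8->gid=0,r8=1  c: 7->tid=3,i&1=1
L=0*4+3=3  i=1*2+1=3

3,3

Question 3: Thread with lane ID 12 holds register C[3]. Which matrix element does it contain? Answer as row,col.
11,1

12: gr=3,th=0
[3] (3+8,0*2+1) = (11,1)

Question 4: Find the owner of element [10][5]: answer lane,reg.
r=10->g=2,rb=1  c=5->t=2,b0=1
L=2*4+2=10  i=1*2+1=3

10,3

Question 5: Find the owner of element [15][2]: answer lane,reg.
29,2

r=15⇒gr=7,Rb=1  c=2⇒th=1,odd=0
L=7*4+1=29  i=1*2+0=2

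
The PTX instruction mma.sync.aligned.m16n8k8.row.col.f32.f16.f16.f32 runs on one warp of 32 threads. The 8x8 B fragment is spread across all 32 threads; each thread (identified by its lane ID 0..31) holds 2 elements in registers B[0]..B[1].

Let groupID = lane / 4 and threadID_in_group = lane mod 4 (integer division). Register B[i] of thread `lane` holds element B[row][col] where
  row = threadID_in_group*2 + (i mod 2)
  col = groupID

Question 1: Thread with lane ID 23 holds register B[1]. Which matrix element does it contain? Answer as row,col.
7,5

lane 23: grp=5 (23/4), tig=3 (23%4)
i=1: r=3*2+1=7, c=grp=5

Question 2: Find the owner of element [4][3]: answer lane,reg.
14,0

c: 3->gid=3  r: 4->tid=2,i&1=0
L=3*4+2=14  i=0=0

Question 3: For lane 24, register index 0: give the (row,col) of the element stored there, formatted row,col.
0,6

lane 24: gid=6 (24/4), tid=0 (24%4)
i=0: r=0*2+0=0, c=gid=6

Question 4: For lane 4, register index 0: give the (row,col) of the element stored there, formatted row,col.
4: gid=1,tid=0
[0] (0*2+0,1) = (0,1)

0,1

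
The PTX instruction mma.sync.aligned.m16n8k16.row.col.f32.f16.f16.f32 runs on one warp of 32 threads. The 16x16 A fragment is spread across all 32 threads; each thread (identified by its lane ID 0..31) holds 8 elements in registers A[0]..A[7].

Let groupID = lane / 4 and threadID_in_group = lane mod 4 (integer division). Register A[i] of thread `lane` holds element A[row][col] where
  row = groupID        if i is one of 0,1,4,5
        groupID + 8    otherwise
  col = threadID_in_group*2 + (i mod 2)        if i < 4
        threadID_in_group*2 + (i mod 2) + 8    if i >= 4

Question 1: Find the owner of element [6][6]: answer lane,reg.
27,0

r=6->g=6,rb=0  c=6->cb=0,t=3,b0=0
L=6*4+3=27  i=0*4+0*2+0=0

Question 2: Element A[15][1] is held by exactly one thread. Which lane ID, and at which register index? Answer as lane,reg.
r=15⇒gr=7,Rb=1  c=1⇒Cb=0,th=0,odd=1
L=7*4+0=28  i=0*4+1*2+1=3

28,3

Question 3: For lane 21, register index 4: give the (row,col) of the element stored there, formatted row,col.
5,10

21: gid=5,tid=1
[4] (5+0,1*2+0+8) = (5,10)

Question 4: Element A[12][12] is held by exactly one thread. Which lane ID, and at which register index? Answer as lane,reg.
18,6

r: 12->gid=4,r8=1  c: 12->c8=1,tid=2,i&1=0
L=4*4+2=18  i=1*4+1*2+0=6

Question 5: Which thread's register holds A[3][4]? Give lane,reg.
r=3→G=3,rhi=0  c=4→chi=0,T=2,p=0
L=3*4+2=14  i=0*4+0*2+0=0

14,0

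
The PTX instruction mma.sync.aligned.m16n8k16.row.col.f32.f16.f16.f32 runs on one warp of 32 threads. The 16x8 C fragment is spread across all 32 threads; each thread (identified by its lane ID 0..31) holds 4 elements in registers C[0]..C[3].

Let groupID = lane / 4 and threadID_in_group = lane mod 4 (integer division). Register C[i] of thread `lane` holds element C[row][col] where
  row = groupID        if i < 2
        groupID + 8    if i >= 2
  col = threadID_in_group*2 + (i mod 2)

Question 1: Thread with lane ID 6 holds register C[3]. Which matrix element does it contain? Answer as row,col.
lane 6=>6/4=1, 6 mod 4=2
i=3  r:1+8=>9  c:2·2+1=>5

9,5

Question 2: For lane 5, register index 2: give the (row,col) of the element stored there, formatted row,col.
L=5->g=5>>2=1, t=5&3=1
[2]->row 1+8=9  col 1·2+0=2

9,2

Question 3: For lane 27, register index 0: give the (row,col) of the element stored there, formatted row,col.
L=27→G=27>>2=6, T=27&3=3
[0]→row 6+0=6  col 3·2+0=6

6,6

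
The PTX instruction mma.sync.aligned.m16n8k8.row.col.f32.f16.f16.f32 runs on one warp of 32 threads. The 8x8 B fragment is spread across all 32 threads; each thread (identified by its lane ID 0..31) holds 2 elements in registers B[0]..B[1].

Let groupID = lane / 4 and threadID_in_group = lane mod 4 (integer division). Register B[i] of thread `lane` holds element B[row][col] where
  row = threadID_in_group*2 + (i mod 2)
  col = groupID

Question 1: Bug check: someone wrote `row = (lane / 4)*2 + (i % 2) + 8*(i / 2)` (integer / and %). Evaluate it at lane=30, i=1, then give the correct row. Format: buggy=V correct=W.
`(lane / 4)*2 + (i % 2) + 8*(i / 2)`[30,1]⇒15
L=30⇒gr=30>>2=7, th=30&3=2
[1]⇒row 2·2+1=5  col gr=7
row: 15 vs 5

buggy=15 correct=5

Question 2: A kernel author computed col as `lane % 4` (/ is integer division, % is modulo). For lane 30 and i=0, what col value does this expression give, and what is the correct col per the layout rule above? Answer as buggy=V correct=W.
buggy=2 correct=7

`lane % 4`[30,0]->2
30: gid=7,tid=2
[0] (2*2+0,7) = (4,7)
col: 2 vs 7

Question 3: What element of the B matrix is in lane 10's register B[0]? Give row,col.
4,2

L=10->g=10>>2=2, t=10&3=2
[0]->row 2·2+0=4  col g=2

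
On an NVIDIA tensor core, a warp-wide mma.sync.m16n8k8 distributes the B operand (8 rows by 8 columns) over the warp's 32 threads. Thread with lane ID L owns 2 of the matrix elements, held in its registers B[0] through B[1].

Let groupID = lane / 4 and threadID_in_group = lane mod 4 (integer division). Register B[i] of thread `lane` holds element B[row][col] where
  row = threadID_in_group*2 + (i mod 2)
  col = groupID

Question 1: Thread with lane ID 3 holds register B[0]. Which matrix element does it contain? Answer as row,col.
6,0

lane 3->3/4=0, 3 mod 4=3
i=0  r:2·3+0->6  c:0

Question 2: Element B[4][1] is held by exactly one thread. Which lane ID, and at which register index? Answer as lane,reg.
c=1->g=1  r=4->t=2,b0=0
L=1*4+2=6  i=0=0

6,0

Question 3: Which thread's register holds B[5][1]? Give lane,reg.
6,1

c:1=>grp=1  r:5=>tig=2,lo=1
L=1*4+2=6  i=1=1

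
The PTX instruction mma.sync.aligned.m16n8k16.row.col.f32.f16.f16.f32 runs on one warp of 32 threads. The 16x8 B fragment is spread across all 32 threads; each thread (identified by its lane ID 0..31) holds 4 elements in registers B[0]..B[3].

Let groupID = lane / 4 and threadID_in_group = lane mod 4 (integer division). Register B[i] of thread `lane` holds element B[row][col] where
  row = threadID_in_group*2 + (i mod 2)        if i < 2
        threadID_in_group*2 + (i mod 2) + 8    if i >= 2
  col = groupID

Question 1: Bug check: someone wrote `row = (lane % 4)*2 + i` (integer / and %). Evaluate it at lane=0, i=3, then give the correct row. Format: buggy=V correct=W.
`(lane % 4)*2 + i`[0,3]→3
lane 0→0/4=0, 0 mod 4=0
i=3  r:2·0+1+8→9  c:0
row: 3 vs 9

buggy=3 correct=9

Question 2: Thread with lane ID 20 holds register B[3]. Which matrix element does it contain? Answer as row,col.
lane 20=>20/4=5, 20 mod 4=0
i=3  r:2·0+1+8=>9  c:5

9,5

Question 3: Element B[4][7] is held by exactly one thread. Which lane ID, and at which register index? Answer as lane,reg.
c=7->g=7  r=4->rb=0,t=2,b0=0
L=7*4+2=30  i=0*2+0=0

30,0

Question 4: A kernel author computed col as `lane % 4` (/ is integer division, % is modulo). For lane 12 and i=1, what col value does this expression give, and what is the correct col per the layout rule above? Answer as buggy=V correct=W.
`lane % 4`[12,1]→0
L=12→G=12>>2=3, T=12&3=0
[1]→row 0·2+1+0=1  col G=3
col: 0 vs 3

buggy=0 correct=3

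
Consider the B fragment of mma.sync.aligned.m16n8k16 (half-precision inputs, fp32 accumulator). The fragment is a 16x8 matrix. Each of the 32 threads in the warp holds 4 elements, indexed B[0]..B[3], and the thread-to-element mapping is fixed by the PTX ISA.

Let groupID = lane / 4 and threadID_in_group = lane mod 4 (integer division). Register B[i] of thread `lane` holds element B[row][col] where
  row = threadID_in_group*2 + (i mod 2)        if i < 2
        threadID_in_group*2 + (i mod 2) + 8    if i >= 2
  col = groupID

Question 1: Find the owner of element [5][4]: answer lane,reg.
c:4=>grp=4  r:5=>rB=0,tig=2,lo=1
L=4*4+2=18  i=0*2+1=1

18,1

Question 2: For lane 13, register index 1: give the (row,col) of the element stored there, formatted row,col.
13: gr=3,th=1
[1] (1*2+1+0,3) = (3,3)

3,3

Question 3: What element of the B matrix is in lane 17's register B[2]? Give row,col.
lane 17: grp=4 (17/4), tig=1 (17%4)
i=2: r=1*2+0+8=10, c=grp=4

10,4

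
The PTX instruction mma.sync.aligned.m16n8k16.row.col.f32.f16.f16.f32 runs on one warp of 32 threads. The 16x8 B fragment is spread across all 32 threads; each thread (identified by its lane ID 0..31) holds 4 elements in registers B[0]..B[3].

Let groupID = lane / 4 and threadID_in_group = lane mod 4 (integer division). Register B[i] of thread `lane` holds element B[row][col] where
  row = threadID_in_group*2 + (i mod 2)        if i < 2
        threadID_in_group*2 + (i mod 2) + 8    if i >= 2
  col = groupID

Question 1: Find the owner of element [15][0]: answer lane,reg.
3,3

c=0->g=0  r=15->rb=1,t=3,b0=1
L=0*4+3=3  i=1*2+1=3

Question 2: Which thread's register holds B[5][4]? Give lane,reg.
18,1

c=4→G=4  r=5→rhi=0,T=2,p=1
L=4*4+2=18  i=0*2+1=1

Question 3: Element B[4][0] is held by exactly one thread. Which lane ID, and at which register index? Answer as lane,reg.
2,0

c=0->g=0  r=4->rb=0,t=2,b0=0
L=0*4+2=2  i=0*2+0=0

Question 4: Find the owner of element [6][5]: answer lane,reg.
23,0

c=5⇒gr=5  r=6⇒Rb=0,th=3,odd=0
L=5*4+3=23  i=0*2+0=0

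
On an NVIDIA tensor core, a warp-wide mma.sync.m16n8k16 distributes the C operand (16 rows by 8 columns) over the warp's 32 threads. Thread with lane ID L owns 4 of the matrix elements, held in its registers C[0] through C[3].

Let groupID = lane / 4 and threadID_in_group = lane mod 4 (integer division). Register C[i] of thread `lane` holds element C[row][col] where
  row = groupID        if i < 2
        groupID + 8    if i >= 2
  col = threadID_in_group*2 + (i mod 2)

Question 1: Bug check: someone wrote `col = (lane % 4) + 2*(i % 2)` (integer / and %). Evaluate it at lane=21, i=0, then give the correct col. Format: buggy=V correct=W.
`(lane % 4) + 2*(i % 2)`[21,0]→1
lane 21→21/4=5, 21 mod 4=1
i=0  r:5+0→5  c:2·1+0→2
col: 1 vs 2

buggy=1 correct=2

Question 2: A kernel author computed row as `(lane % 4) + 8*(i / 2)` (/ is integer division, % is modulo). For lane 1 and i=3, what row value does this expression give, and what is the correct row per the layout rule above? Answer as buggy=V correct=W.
`(lane % 4) + 8*(i / 2)`[1,3]→9
L=1→G=1>>2=0, T=1&3=1
[3]→row 0+8=8  col 1·2+1=3
row: 9 vs 8

buggy=9 correct=8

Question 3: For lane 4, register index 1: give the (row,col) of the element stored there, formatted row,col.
1,1

lane 4->4/4=1, 4 mod 4=0
i=1  r:1+0->1  c:2·0+1->1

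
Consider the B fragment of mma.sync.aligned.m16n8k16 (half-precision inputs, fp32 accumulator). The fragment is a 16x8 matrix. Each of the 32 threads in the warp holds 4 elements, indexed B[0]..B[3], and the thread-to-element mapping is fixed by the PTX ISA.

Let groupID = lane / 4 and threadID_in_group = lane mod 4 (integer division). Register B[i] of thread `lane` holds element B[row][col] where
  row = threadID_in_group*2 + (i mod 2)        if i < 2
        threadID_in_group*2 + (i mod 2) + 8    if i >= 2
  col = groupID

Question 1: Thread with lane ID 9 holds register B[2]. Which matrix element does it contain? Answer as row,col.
lane 9→9/4=2, 9 mod 4=1
i=2  r:2·1+0+8→10  c:2

10,2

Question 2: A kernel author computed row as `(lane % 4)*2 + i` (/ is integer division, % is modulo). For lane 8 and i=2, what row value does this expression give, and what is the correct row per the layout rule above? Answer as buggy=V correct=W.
buggy=2 correct=8

`(lane % 4)*2 + i`[8,2]⇒2
lane 8⇒8/4=2, 8 mod 4=0
i=2  r:2·0+0+8⇒8  c:2
row: 2 vs 8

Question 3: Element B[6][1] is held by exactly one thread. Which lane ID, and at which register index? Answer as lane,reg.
c=1⇒gr=1  r=6⇒Rb=0,th=3,odd=0
L=1*4+3=7  i=0*2+0=0

7,0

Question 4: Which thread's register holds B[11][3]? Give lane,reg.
c=3⇒gr=3  r=11⇒Rb=1,th=1,odd=1
L=3*4+1=13  i=1*2+1=3

13,3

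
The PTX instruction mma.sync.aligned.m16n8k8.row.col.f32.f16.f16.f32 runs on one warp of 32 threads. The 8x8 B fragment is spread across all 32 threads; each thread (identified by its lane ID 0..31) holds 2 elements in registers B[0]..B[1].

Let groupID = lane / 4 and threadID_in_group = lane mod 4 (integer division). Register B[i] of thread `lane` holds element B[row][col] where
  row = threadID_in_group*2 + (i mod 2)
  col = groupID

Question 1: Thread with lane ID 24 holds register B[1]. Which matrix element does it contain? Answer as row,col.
1,6

24: gid=6,tid=0
[1] (0*2+1,6) = (1,6)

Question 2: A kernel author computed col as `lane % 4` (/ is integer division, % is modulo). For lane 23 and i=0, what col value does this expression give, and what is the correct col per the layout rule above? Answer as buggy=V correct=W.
`lane % 4`[23,0]⇒3
L=23⇒gr=23>>2=5, th=23&3=3
[0]⇒row 3·2+0=6  col gr=5
col: 3 vs 5

buggy=3 correct=5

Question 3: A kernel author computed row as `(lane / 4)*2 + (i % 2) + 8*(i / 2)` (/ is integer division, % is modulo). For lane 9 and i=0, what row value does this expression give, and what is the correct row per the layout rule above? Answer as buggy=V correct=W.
`(lane / 4)*2 + (i % 2) + 8*(i / 2)`[9,0]=>4
L=9=>grp=9>>2=2, tig=9&3=1
[0]=>row 1·2+0=2  col grp=2
row: 4 vs 2

buggy=4 correct=2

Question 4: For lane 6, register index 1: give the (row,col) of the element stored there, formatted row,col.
5,1

6: G=1,T=2
[1] (2*2+1,1) = (5,1)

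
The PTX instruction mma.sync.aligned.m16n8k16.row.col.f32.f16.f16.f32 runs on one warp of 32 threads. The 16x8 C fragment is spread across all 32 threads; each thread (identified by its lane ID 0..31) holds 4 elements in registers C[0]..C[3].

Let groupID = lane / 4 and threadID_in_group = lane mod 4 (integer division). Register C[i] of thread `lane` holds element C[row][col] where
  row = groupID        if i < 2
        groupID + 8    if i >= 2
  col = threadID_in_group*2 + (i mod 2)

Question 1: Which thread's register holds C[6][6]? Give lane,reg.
27,0

r:6=>grp=6,rB=0  c:6=>tig=3,lo=0
L=6*4+3=27  i=0*2+0=0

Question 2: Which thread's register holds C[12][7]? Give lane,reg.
r=12->g=4,rb=1  c=7->t=3,b0=1
L=4*4+3=19  i=1*2+1=3

19,3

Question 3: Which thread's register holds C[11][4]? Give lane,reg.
r:11=>grp=3,rB=1  c:4=>tig=2,lo=0
L=3*4+2=14  i=1*2+0=2

14,2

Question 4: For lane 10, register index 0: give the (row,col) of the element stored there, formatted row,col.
2,4

lane 10⇒10/4=2, 10 mod 4=2
i=0  r:2+0⇒2  c:2·2+0⇒4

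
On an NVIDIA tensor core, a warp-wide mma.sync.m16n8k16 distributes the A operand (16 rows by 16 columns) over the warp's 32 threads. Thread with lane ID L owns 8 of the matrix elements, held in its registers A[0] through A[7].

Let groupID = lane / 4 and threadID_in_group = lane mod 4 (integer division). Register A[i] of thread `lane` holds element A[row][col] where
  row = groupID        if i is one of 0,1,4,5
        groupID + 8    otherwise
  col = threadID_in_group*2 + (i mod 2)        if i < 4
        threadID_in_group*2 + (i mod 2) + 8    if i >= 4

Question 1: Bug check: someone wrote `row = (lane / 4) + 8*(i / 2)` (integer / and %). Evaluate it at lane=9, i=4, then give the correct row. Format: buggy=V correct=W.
buggy=18 correct=2

`(lane / 4) + 8*(i / 2)`[9,4]->18
L=9->gid=9>>2=2, tid=9&3=1
[4]->row 2+0=2  col 1·2+0+8=10
row: 18 vs 2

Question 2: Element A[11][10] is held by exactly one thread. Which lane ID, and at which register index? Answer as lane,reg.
13,6

r=11→G=3,rhi=1  c=10→chi=1,T=1,p=0
L=3*4+1=13  i=1*4+1*2+0=6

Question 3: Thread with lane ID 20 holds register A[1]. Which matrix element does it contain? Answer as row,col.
lane 20: gid=5 (20/4), tid=0 (20%4)
i=1: r=5+0=5, c=0*2+1+0=1

5,1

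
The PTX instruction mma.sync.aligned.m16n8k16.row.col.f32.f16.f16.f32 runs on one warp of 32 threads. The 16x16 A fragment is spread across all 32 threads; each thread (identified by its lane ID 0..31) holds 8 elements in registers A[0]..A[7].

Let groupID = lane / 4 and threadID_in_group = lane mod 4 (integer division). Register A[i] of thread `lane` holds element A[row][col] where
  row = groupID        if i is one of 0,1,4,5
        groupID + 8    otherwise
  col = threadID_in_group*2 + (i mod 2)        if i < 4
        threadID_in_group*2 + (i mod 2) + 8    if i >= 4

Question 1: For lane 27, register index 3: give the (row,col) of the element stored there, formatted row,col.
14,7

27: g=6,t=3
[3] (6+8,3*2+1+0) = (14,7)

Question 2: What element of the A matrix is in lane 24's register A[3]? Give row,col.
lane 24: gr=6 (24/4), th=0 (24%4)
i=3: r=6+8=14, c=0*2+1+0=1

14,1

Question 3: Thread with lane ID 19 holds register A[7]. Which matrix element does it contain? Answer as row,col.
19: g=4,t=3
[7] (4+8,3*2+1+8) = (12,15)

12,15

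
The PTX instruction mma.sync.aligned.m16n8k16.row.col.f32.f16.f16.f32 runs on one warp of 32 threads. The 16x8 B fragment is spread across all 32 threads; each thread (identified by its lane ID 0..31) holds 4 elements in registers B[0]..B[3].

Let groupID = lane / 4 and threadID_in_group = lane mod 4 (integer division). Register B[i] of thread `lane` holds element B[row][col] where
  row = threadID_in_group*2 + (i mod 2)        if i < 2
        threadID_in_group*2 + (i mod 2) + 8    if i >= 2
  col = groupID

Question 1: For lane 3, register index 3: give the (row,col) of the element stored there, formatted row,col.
3: g=0,t=3
[3] (3*2+1+8,0) = (15,0)

15,0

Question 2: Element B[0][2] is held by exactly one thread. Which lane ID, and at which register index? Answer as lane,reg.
8,0

c=2⇒gr=2  r=0⇒Rb=0,th=0,odd=0
L=2*4+0=8  i=0*2+0=0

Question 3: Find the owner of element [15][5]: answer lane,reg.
c=5→G=5  r=15→rhi=1,T=3,p=1
L=5*4+3=23  i=1*2+1=3

23,3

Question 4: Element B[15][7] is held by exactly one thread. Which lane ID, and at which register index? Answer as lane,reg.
c=7->g=7  r=15->rb=1,t=3,b0=1
L=7*4+3=31  i=1*2+1=3

31,3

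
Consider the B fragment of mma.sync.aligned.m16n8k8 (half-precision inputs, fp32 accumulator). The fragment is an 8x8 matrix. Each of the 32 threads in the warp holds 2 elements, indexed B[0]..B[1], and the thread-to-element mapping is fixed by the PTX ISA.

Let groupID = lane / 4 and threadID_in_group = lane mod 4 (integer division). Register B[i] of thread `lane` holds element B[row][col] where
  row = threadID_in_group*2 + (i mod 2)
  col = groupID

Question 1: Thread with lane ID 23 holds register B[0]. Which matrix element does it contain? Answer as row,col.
L=23→G=23>>2=5, T=23&3=3
[0]→row 3·2+0=6  col G=5

6,5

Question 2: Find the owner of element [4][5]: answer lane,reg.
c=5⇒gr=5  r=4⇒th=2,odd=0
L=5*4+2=22  i=0=0

22,0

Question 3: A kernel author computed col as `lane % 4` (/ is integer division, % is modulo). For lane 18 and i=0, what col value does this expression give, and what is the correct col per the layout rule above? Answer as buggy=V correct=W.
buggy=2 correct=4

`lane % 4`[18,0]⇒2
18: gr=4,th=2
[0] (2*2+0,4) = (4,4)
col: 2 vs 4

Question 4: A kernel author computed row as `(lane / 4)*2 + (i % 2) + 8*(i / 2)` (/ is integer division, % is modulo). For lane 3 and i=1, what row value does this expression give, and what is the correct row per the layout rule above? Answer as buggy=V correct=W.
`(lane / 4)*2 + (i % 2) + 8*(i / 2)`[3,1]->1
L=3->gid=3>>2=0, tid=3&3=3
[1]->row 3·2+1=7  col gid=0
row: 1 vs 7

buggy=1 correct=7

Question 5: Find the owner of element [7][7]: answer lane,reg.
c:7=>grp=7  r:7=>tig=3,lo=1
L=7*4+3=31  i=1=1

31,1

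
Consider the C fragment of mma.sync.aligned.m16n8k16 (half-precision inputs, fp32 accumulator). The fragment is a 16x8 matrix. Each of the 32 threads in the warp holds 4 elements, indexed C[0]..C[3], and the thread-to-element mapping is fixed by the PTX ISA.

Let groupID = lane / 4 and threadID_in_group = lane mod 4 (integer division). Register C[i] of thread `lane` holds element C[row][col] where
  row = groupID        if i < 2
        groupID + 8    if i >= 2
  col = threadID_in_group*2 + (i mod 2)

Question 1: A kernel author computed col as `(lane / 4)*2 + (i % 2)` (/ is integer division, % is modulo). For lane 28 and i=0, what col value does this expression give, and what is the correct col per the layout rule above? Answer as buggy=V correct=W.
buggy=14 correct=0

`(lane / 4)*2 + (i % 2)`[28,0]⇒14
L=28⇒gr=28>>2=7, th=28&3=0
[0]⇒row 7+0=7  col 0·2+0=0
col: 14 vs 0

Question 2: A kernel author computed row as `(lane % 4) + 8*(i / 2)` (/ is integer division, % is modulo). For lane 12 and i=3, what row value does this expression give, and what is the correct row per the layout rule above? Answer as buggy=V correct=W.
buggy=8 correct=11

`(lane % 4) + 8*(i / 2)`[12,3]->8
lane 12: gid=3 (12/4), tid=0 (12%4)
i=3: r=3+8=11, c=0*2+1=1
row: 8 vs 11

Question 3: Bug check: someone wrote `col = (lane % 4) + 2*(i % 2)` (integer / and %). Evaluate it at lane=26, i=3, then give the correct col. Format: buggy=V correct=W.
buggy=4 correct=5

`(lane % 4) + 2*(i % 2)`[26,3]=>4
lane 26=>26/4=6, 26 mod 4=2
i=3  r:6+8=>14  c:2·2+1=>5
col: 4 vs 5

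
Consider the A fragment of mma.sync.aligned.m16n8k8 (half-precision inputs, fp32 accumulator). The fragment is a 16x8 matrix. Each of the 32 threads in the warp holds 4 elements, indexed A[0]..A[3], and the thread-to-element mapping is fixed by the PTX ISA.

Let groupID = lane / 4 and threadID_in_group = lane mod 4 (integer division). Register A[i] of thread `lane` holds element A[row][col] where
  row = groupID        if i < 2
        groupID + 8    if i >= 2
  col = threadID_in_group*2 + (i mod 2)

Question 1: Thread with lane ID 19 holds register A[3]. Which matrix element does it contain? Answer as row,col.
12,7

19: gr=4,th=3
[3] (4+8,3*2+1) = (12,7)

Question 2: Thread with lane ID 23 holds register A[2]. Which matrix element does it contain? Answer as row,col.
13,6

L=23→G=23>>2=5, T=23&3=3
[2]→row 5+8=13  col 3·2+0=6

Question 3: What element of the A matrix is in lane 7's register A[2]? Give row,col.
L=7=>grp=7>>2=1, tig=7&3=3
[2]=>row 1+8=9  col 3·2+0=6

9,6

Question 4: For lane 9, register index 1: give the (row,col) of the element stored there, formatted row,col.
lane 9=>9/4=2, 9 mod 4=1
i=1  r:2+0=>2  c:2·1+1=>3

2,3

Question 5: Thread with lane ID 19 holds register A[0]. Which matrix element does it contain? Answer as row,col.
4,6

lane 19=>19/4=4, 19 mod 4=3
i=0  r:4+0=>4  c:2·3+0=>6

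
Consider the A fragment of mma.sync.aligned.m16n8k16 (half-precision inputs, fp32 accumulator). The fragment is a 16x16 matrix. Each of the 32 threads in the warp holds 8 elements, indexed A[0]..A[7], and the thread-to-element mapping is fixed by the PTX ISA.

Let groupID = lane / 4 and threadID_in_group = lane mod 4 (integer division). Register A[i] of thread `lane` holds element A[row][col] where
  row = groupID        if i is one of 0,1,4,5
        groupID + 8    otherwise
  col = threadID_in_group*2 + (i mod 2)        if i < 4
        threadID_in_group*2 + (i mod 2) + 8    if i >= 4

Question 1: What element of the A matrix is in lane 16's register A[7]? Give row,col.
lane 16=>16/4=4, 16 mod 4=0
i=7  r:4+8=>12  c:2·0+1+8=>9

12,9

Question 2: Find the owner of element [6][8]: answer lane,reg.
24,4

r=6->g=6,rb=0  c=8->cb=1,t=0,b0=0
L=6*4+0=24  i=1*4+0*2+0=4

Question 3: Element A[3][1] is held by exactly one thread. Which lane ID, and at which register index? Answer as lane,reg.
12,1

r: 3->gid=3,r8=0  c: 1->c8=0,tid=0,i&1=1
L=3*4+0=12  i=0*4+0*2+1=1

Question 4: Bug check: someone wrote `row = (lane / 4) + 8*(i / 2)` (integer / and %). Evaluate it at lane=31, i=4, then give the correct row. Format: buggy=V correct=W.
buggy=23 correct=7

`(lane / 4) + 8*(i / 2)`[31,4]->23
lane 31: g=7 (31/4), t=3 (31%4)
i=4: r=7+0=7, c=3*2+0+8=14
row: 23 vs 7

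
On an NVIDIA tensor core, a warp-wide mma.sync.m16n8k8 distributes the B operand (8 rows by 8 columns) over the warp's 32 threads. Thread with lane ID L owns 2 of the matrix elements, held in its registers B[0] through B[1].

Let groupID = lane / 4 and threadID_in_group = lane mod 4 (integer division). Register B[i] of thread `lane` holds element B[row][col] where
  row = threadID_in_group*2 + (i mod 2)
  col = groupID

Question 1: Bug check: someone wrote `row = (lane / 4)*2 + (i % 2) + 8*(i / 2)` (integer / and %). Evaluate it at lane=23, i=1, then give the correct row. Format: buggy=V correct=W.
buggy=11 correct=7

`(lane / 4)*2 + (i % 2) + 8*(i / 2)`[23,1]→11
23: G=5,T=3
[1] (3*2+1,5) = (7,5)
row: 11 vs 7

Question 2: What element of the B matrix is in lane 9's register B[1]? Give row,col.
3,2

lane 9: gr=2 (9/4), th=1 (9%4)
i=1: r=1*2+1=3, c=gr=2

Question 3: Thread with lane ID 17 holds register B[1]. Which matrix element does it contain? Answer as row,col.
lane 17->17/4=4, 17 mod 4=1
i=1  r:2·1+1->3  c:4

3,4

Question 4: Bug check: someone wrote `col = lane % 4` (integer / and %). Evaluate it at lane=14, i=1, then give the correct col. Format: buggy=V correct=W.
`lane % 4`[14,1]->2
lane 14->14/4=3, 14 mod 4=2
i=1  r:2·2+1->5  c:3
col: 2 vs 3

buggy=2 correct=3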